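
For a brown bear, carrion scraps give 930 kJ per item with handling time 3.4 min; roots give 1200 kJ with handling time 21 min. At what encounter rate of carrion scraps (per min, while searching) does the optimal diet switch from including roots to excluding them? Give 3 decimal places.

0.078 per min

The zero-one rule: include roots iff E₂/h₂ > λE₁/(1+λh₁). Equality gives the switch point.
λE₁h₂ = E₂ + λE₂h₁ ⇒ λ = E₂/(E₁h₂ − E₂h₁) = 1200/(1.953e+04 − 4080) = 0.07767 per min.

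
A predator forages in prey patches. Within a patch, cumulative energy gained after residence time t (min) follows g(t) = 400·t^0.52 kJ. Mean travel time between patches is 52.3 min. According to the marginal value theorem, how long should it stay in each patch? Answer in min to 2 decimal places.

Optimal t* satisfies g'(t*) = g(t*)/(T + t*).
g'(t) = 0.52·400·t^-0.48. Setting 0.52·400·t^-0.48 = 400·t^0.52/(52.3+t) gives 0.52(52.3+t) = t, so 0.48·t = 0.52×52.3.
t* = 0.52×52.3/0.48 = 56.66 min.

56.66 min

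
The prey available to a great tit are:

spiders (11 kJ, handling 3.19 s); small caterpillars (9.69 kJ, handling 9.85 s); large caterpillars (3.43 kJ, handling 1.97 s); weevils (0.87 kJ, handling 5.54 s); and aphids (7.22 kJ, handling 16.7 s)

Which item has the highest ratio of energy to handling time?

spiders

In descending order of E/h:
spiders: 11/3.19 = 3.45 kJ/s
large caterpillars: 3.43/1.97 = 1.74 kJ/s
small caterpillars: 9.69/9.85 = 0.984 kJ/s
aphids: 7.22/16.7 = 0.432 kJ/s
weevils: 0.87/5.54 = 0.157 kJ/s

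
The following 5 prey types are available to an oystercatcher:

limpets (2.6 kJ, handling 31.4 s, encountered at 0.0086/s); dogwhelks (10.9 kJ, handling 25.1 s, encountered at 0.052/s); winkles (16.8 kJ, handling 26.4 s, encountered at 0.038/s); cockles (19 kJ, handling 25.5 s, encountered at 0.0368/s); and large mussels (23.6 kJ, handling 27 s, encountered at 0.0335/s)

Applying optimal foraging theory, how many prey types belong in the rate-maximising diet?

3

E/h in descending order: large mussels 0.874, cockles 0.745, winkles 0.636, dogwhelks 0.434, limpets 0.0828 kJ/s. The optimal diet is the largest prefix of this list for which every included type satisfies E_i/h_i > R on the types above it.
Rate on top 1: 0.4151. cockles: 0.745 > 0.4151 → include.
Rate on top 2: 0.524. winkles: 0.636 > 0.524 → include.
Rate on top 3: 0.5533. dogwhelks: 0.434 < 0.5533 → exclude; stop.
Optimal diet: large mussels, cockles, winkles — 3 of 5 types.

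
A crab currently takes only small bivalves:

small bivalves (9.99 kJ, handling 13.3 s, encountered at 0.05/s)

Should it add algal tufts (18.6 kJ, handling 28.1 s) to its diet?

Yes

Current rate: (0.05×9.99)/(1 + 0.05×13.3) = 0.3 kJ/s.
algal tufts: E/h = 18.6/28.1 = 0.6619 kJ/s.
0.6619 > 0.3, so adding algal tufts raises the average — include it.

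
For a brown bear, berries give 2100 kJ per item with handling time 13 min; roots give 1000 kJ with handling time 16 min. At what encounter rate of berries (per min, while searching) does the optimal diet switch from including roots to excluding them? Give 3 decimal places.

0.049 per min

At the threshold, the rate on berries alone equals the profitability of roots: λ·2100/(1 + λ·13) = 1000/16 = 62.5.
Rearranging, λ(2100 − 62.5×13) = 62.5, so λ = 62.5/1288 = 0.04854 per min.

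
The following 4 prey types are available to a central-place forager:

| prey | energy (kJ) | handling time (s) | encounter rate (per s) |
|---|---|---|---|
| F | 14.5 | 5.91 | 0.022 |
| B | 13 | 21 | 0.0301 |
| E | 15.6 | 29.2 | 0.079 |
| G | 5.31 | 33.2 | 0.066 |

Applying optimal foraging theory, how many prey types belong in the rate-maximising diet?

E/h in descending order: F 2.45, B 0.619, E 0.534, G 0.16 kJ/s. The optimal diet is the largest prefix of this list for which every included type satisfies E_i/h_i > R on the types above it.
Rate on top 1: 0.2823. B: 0.619 > 0.2823 → include.
Rate on top 2: 0.4031. E: 0.534 > 0.4031 → include.
Rate on top 3: 0.4774. G: 0.16 < 0.4774 → exclude; stop.
Optimal diet: F, B, E — 3 of 4 types.

3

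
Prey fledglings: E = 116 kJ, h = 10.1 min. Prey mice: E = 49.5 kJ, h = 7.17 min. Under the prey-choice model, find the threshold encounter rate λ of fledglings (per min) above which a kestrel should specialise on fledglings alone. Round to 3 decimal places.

The zero-one rule: include mice iff E₂/h₂ > λE₁/(1+λh₁). Equality gives the switch point.
λE₁h₂ = E₂ + λE₂h₁ ⇒ λ = E₂/(E₁h₂ − E₂h₁) = 49.5/(831.7 − 499.9) = 0.1492 per min.

0.149 per min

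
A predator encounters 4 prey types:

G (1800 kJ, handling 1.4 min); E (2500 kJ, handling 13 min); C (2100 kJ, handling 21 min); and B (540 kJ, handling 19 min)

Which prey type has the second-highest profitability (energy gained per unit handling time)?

Profitability E/h (kJ/min): G = 1800/1.4 = 1.29e+03, E = 2500/13 = 192, C = 2100/21 = 100, B = 540/19 = 28.4.
Ranked: G > E > C > B.

E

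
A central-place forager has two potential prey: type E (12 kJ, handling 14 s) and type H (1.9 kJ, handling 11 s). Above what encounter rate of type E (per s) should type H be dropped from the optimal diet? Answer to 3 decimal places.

At the threshold, the rate on type E alone equals the profitability of type H: λ·12/(1 + λ·14) = 1.9/11 = 0.1727.
Rearranging, λ(12 − 0.1727×14) = 0.1727, so λ = 0.1727/9.582 = 0.01803 per s.

0.018 per s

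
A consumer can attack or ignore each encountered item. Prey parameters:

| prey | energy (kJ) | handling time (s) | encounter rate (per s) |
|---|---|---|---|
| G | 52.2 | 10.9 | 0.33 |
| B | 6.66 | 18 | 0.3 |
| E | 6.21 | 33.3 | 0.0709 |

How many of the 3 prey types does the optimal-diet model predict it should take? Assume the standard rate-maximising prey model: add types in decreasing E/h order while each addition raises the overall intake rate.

E/h in descending order: G 4.79, B 0.37, E 0.186 kJ/s. The optimal diet is the largest prefix of this list for which every included type satisfies E_i/h_i > R on the types above it.
Rate on top 1: 3.747. B: 0.37 < 3.747 → exclude; stop.
Optimal diet: G — 1 of 3 types.

1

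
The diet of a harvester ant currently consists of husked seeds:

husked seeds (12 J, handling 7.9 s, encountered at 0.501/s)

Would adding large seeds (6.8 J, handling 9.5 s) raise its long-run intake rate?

Intake rate on the current diet: R = (0.501×12) / (1 + 0.501×7.9) = 6.012/4.958 = 1.213 J/s.
large seeds: E/h = 6.8/9.5 = 0.7158 J/s.
Since 0.7158 < R, time spent handling large seeds is better spent searching.

No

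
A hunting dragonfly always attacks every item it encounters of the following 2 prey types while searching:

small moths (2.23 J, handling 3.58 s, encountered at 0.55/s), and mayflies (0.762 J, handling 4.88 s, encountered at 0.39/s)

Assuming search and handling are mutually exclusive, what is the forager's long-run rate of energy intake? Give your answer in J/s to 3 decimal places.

Energy encountered per unit search time: 0.55×2.23 + 0.39×0.762 = 1.524 J/s.
Handling time per unit search time: 0.55×3.58 + 0.39×4.88 = 3.872.
Rate = 1.524/(1 + 3.872) = 0.3127 J/s.

0.313 J/s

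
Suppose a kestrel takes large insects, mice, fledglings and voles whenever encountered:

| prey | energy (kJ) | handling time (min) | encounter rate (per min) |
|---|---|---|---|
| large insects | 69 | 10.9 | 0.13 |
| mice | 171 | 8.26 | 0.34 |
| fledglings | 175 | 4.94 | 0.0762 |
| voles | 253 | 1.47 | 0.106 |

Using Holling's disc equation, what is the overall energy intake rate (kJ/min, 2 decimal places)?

Energy encountered per unit search time: 0.13×69 + 0.34×171 + 0.0762×175 + 0.106×253 = 107.3 kJ/min.
Handling time per unit search time: 0.13×10.9 + 0.34×8.26 + 0.0762×4.94 + 0.106×1.47 = 4.758.
Rate = 107.3/(1 + 4.758) = 18.63 kJ/min.

18.63 kJ/min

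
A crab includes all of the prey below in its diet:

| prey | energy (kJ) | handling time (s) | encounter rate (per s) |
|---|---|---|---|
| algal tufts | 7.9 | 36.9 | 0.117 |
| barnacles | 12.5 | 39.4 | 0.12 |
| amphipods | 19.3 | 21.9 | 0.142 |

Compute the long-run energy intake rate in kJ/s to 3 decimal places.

R = Σλ_iE_i / (1 + Σλ_ih_i)
Numerator: 0.117×7.9 + 0.12×12.5 + 0.142×19.3 = 5.165
Denominator: 1 + 0.117×36.9 + 0.12×39.4 + 0.142×21.9 = 13.16
R = 5.165/13.16 = 0.3926 kJ/s

0.393 kJ/s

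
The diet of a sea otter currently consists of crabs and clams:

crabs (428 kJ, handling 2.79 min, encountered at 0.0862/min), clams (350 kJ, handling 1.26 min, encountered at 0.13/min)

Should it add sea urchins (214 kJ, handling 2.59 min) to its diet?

Current rate: (0.0862×428 + 0.13×350)/(1 + 0.0862×2.79 + 0.13×1.26) = 58.67 kJ/min.
sea urchins: E/h = 214/2.59 = 82.63 kJ/min.
82.63 > 58.67, so adding sea urchins raises the average — include it.

Yes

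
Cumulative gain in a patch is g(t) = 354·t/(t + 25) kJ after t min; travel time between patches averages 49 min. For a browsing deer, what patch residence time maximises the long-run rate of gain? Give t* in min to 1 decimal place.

35.0 min

Optimal t* satisfies g'(t*) = g(t*)/(T + t*).
g'(t) = 354·25/(t + 25)². Setting 354·25/(t+25)² = 354t/[(t+25)(49+t)] gives 25(49+t) = t(t+25), so t² = 25×49 = 1225.
t* = √1225 = 35 min.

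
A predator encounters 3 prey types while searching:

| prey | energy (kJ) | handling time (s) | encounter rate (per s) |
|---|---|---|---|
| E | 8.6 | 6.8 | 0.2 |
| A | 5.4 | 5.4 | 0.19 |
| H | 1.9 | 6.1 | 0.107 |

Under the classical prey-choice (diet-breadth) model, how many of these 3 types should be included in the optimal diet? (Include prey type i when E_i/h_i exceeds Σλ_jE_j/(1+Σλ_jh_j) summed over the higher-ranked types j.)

2

Rank by E/h (kJ/s): E 1.26, A 1, H 0.311. Include each in turn until the next type's E/h falls below the running intake rate.
Rate on top 1: 0.7288. A: 1 > 0.7288 → include.
Rate on top 2: 0.811. H: 0.311 < 0.811 → exclude; stop.
Optimal diet: E, A — 2 of 3 types.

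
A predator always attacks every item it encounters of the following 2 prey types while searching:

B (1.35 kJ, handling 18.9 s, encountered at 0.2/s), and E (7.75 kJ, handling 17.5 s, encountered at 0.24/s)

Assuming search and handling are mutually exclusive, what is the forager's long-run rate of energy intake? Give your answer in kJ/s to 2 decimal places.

0.24 kJ/s

R = Σλ_iE_i / (1 + Σλ_ih_i)
Numerator: 0.2×1.35 + 0.24×7.75 = 2.13
Denominator: 1 + 0.2×18.9 + 0.24×17.5 = 8.98
R = 2.13/8.98 = 0.2372 kJ/s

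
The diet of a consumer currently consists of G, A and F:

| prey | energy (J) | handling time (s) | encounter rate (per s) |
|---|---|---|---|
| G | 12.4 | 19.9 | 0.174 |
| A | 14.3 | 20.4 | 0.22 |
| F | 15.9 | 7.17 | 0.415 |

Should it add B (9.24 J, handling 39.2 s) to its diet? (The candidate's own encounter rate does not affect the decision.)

No

On G, A and F alone, R = ΣλE/(1+Σλh) = 11.9/11.93 = 0.998 J/s.
B: E/h = 9.24/39.2 = 0.2357 J/s.
0.2357 < 0.998, so adding B would lower the average — exclude it.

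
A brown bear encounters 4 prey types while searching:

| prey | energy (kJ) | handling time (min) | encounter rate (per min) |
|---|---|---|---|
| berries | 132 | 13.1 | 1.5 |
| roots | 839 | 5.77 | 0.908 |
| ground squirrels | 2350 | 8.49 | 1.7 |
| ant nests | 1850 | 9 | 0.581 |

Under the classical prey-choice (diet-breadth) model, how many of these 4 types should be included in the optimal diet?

Profitabilities (E/h, kJ/min): ground squirrels 277, ant nests 206, roots 145, berries 10.1. Add prey in this order while the next type's profitability exceeds the intake rate on those already taken.
Rate on top 1: 258.9. ant nests: 206 < 258.9 → exclude; stop.
Optimal diet: ground squirrels — 1 of 4 types.

1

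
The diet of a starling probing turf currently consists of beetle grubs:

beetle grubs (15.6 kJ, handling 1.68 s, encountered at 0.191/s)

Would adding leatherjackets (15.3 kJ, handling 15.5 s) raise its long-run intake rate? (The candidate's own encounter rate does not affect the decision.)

No

On beetle grubs alone, R = ΣλE/(1+Σλh) = 2.98/1.321 = 2.256 kJ/s.
Profitability of leatherjackets: 15.3/15.5 = 0.9871 kJ/s.
0.9871 < 2.256, so adding leatherjackets would lower the average — exclude it.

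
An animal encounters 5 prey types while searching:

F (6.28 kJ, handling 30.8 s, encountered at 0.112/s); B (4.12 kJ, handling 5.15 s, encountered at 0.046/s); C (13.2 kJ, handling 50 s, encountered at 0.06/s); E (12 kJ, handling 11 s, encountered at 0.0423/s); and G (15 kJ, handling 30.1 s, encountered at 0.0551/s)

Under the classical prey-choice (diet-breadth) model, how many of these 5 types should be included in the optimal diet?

Profitabilities (E/h, kJ/s): E 1.09, B 0.8, G 0.498, C 0.264, F 0.204. Add prey in this order while the next type's profitability exceeds the intake rate on those already taken.
Rate on top 1: 0.3464. B: 0.8 > 0.3464 → include.
Rate on top 2: 0.4095. G: 0.498 > 0.4095 → include.
Rate on top 3: 0.4534. C: 0.264 < 0.4534 → exclude; stop.
Optimal diet: E, B, G — 3 of 5 types.

3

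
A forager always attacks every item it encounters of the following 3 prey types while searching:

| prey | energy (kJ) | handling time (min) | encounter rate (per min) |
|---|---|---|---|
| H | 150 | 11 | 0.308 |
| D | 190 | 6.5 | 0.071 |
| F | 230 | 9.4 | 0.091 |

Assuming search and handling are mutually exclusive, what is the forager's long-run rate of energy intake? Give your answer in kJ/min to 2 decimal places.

14.13 kJ/min

R = (0.308×150 + 0.071×190 + 0.091×230) / (1 + 0.308×11 + 0.071×6.5 + 0.091×9.4) = 80.62/5.705 = 14.13 kJ/min.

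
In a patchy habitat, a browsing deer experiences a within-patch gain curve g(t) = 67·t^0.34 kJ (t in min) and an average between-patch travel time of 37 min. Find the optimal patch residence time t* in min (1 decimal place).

19.1 min

Maximise g(t)/(T+t): set derivative to zero → g'(t)(T+t) = g(t).
g'(t) = 0.34·67·t^-0.66. Setting 0.34·67·t^-0.66 = 67·t^0.34/(37+t) gives 0.34(37+t) = t, so 0.66·t = 0.34×37.
t* = 0.34×37/0.66 = 19.06 min.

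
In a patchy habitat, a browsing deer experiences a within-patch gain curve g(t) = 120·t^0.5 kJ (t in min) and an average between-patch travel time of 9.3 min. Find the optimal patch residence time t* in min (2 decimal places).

By the marginal value theorem, leave when the instantaneous gain rate g'(t) equals the habitat-wide average g(t)/(T + t).
g'(t) = 0.5·120·t^-0.5. Setting 0.5·120·t^-0.5 = 120·t^0.5/(9.3+t) gives 0.5(9.3+t) = t, so 0.50·t = 0.5×9.3.
t* = 0.5×9.3/0.50 = 9.3 min.

9.30 min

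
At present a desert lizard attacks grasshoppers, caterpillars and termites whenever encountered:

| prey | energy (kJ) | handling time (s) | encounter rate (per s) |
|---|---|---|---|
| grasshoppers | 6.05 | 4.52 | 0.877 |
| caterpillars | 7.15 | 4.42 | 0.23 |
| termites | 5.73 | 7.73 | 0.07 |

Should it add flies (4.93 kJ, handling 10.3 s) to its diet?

Intake rate on the current diet: R = (0.877×6.05 + 0.23×7.15 + 0.07×5.73) / (1 + 0.877×4.52 + 0.23×4.42 + 0.07×7.73) = 7.351/6.522 = 1.127 kJ/s.
flies: E/h = 4.93/10.3 = 0.4786 kJ/s.
Since 0.4786 < R, time spent handling flies is better spent searching.

No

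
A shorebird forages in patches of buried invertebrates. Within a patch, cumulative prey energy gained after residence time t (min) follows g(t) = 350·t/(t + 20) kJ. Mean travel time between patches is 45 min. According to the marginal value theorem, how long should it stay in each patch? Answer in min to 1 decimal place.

30.0 min

Maximise g(t)/(T+t): set derivative to zero → g'(t)(T+t) = g(t).
g'(t) = 350·20/(t + 20)². Setting 350·20/(t+20)² = 350t/[(t+20)(45+t)] gives 20(45+t) = t(t+20), so t² = 20×45 = 900.
t* = √900 = 30 min.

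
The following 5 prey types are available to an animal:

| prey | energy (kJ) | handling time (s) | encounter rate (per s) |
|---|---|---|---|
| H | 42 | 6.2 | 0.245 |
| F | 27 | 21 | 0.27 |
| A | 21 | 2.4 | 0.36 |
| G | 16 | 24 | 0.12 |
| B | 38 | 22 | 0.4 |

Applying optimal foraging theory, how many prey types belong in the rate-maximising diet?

2

Profitabilities (E/h, kJ/s): A 8.75, H 6.77, B 1.73, F 1.29, G 0.667. Add prey in this order while the next type's profitability exceeds the intake rate on those already taken.
Rate on top 1: 4.056. H: 6.77 > 4.056 → include.
Rate on top 2: 5.276. B: 1.73 < 5.276 → exclude; stop.
Optimal diet: A, H — 2 of 5 types.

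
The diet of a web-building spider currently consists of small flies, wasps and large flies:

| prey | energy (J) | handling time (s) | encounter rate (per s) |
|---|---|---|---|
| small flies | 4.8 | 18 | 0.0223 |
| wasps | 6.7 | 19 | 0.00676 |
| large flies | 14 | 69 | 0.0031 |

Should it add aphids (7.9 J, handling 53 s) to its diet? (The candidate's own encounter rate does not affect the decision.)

Current rate: (0.0223×4.8 + 0.00676×6.7 + 0.0031×14)/(1 + 0.0223×18 + 0.00676×19 + 0.0031×69) = 0.1122 J/s.
aphids: E/h = 7.9/53 = 0.1491 J/s.
0.1491 > 0.1122, so adding aphids raises the average — include it.

Yes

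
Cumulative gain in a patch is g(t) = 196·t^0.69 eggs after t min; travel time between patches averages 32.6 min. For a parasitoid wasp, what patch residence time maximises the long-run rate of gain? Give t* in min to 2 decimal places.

Optimal t* satisfies g'(t*) = g(t*)/(T + t*).
g'(t) = 0.69·196·t^-0.31. Setting 0.69·196·t^-0.31 = 196·t^0.69/(32.6+t) gives 0.69(32.6+t) = t, so 0.31·t = 0.69×32.6.
t* = 0.69×32.6/0.31 = 72.56 min.

72.56 min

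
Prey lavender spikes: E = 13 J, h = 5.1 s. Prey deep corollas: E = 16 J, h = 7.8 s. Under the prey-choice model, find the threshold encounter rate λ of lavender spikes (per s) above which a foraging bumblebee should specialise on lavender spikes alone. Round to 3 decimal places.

The zero-one rule: include deep corollas iff E₂/h₂ > λE₁/(1+λh₁). Equality gives the switch point.
λE₁h₂ = E₂ + λE₂h₁ ⇒ λ = E₂/(E₁h₂ − E₂h₁) = 16/(101.4 − 81.6) = 0.8081 per s.

0.808 per s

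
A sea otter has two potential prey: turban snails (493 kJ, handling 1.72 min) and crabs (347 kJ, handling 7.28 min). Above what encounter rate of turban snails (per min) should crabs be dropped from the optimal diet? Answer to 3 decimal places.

The zero-one rule: include crabs iff E₂/h₂ > λE₁/(1+λh₁). Equality gives the switch point.
λE₁h₂ = E₂ + λE₂h₁ ⇒ λ = E₂/(E₁h₂ − E₂h₁) = 347/(3589 − 596.8) = 0.116 per min.

0.116 per min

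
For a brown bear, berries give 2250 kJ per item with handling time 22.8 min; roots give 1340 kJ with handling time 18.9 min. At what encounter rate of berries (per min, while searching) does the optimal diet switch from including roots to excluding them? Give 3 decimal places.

0.112 per min

Drop roots once their profitability E₂/h₂ falls below the rate achievable on berries alone: E₂/h₂ = λE₁/(1 + λh₁).
Solve for λ: λE₁h₂ = E₂(1 + λh₁) → λ(E₁h₂ − E₂h₁) = E₂ → λ = E₂/(E₁h₂ − E₂h₁).
λ = 1340/(2250×18.9 − 1340×22.8) = 1340/1.197e+04 = 0.1119 per min.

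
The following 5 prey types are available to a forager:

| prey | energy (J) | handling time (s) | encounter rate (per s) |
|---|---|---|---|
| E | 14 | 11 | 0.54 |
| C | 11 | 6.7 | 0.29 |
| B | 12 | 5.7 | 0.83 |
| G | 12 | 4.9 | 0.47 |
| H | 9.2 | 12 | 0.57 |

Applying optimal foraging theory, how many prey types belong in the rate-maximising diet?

2

Rank by E/h (J/s): G 2.45, B 2.11, C 1.64, E 1.27, H 0.767. Include each in turn until the next type's E/h falls below the running intake rate.
Rate on top 1: 1.708. B: 2.11 > 1.708 → include.
Rate on top 2: 1.942. C: 1.64 < 1.942 → exclude; stop.
Optimal diet: G, B — 2 of 5 types.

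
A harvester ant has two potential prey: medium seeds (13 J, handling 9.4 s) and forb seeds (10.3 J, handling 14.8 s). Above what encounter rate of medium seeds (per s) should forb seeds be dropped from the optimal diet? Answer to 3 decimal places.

0.108 per s

Drop forb seeds once their profitability E₂/h₂ falls below the rate achievable on medium seeds alone: E₂/h₂ = λE₁/(1 + λh₁).
Solve for λ: λE₁h₂ = E₂(1 + λh₁) → λ(E₁h₂ − E₂h₁) = E₂ → λ = E₂/(E₁h₂ − E₂h₁).
λ = 10.3/(13×14.8 − 10.3×9.4) = 10.3/95.58 = 0.1078 per s.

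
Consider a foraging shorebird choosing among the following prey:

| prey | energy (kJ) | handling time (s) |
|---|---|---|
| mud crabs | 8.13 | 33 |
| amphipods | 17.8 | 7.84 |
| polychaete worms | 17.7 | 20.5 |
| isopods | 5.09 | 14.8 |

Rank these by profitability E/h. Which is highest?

amphipods

In descending order of E/h:
amphipods: 17.8/7.84 = 2.27 kJ/s
polychaete worms: 17.7/20.5 = 0.863 kJ/s
isopods: 5.09/14.8 = 0.344 kJ/s
mud crabs: 8.13/33 = 0.246 kJ/s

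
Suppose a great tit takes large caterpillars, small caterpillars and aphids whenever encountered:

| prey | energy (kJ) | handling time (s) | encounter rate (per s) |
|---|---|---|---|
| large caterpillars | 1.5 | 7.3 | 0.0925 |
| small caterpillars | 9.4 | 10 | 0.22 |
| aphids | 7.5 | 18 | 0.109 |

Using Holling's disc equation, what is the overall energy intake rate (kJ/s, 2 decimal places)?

R = (0.0925×1.5 + 0.22×9.4 + 0.109×7.5) / (1 + 0.0925×7.3 + 0.22×10 + 0.109×18) = 3.024/5.837 = 0.5181 kJ/s.

0.52 kJ/s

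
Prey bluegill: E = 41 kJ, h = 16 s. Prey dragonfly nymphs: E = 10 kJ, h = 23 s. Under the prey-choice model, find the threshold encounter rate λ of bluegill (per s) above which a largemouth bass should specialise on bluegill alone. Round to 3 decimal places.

0.013 per s

The zero-one rule: include dragonfly nymphs iff E₂/h₂ > λE₁/(1+λh₁). Equality gives the switch point.
λE₁h₂ = E₂ + λE₂h₁ ⇒ λ = E₂/(E₁h₂ − E₂h₁) = 10/(943 − 160) = 0.01277 per s.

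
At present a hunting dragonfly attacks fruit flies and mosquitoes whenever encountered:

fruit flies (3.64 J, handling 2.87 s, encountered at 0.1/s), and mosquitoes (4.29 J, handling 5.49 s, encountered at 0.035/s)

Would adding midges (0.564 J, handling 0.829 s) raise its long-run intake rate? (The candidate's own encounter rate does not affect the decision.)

Yes

Intake rate on the current diet: R = (0.1×3.64 + 0.035×4.29) / (1 + 0.1×2.87 + 0.035×5.49) = 0.5142/1.479 = 0.3476 J/s.
Profitability of midges: 0.564/0.829 = 0.6803 J/s.
Since 0.6803 > R, including midges increases the long-run rate.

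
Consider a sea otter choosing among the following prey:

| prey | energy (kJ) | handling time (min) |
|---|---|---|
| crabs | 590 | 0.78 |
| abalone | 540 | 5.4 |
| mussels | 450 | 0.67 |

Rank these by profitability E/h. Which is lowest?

abalone

Profitability E/h (kJ/min): crabs = 590/0.78 = 756, abalone = 540/5.4 = 100, mussels = 450/0.67 = 672.
Ranked: crabs > mussels > abalone.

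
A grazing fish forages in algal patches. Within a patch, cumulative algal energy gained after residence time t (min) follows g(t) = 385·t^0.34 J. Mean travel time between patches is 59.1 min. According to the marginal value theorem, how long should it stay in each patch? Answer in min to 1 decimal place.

30.4 min

Optimal t* satisfies g'(t*) = g(t*)/(T + t*).
g'(t) = 0.34·385·t^-0.66. Setting 0.34·385·t^-0.66 = 385·t^0.34/(59.1+t) gives 0.34(59.1+t) = t, so 0.66·t = 0.34×59.1.
t* = 0.34×59.1/0.66 = 30.45 min.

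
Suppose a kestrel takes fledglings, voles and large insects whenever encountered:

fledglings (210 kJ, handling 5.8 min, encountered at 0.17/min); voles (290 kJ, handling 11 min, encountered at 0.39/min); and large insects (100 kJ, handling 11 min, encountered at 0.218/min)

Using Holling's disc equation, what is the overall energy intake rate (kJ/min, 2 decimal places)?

Energy encountered per unit search time: 0.17×210 + 0.39×290 + 0.218×100 = 170.6 kJ/min.
Handling time per unit search time: 0.17×5.8 + 0.39×11 + 0.218×11 = 7.674.
Rate = 170.6/(1 + 7.674) = 19.67 kJ/min.

19.67 kJ/min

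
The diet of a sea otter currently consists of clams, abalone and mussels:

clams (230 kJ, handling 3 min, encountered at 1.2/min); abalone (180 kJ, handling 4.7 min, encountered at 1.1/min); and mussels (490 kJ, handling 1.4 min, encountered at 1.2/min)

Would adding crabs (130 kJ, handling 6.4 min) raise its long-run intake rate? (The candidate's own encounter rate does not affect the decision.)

No

Intake rate on the current diet: R = (1.2×230 + 1.1×180 + 1.2×490) / (1 + 1.2×3 + 1.1×4.7 + 1.2×1.4) = 1062/11.45 = 92.75 kJ/min.
crabs: E/h = 130/6.4 = 20.31 kJ/min.
Since 20.31 < R, time spent handling crabs is better spent searching.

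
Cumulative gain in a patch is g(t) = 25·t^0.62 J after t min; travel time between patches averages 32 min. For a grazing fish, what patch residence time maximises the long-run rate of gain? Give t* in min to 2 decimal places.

52.21 min

Optimal t* satisfies g'(t*) = g(t*)/(T + t*).
g'(t) = 0.62·25·t^-0.38. Setting 0.62·25·t^-0.38 = 25·t^0.62/(32+t) gives 0.62(32+t) = t, so 0.38·t = 0.62×32.
t* = 0.62×32/0.38 = 52.21 min.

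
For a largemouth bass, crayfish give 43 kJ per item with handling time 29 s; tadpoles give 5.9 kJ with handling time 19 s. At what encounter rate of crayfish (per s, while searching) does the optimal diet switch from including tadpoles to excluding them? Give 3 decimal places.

The zero-one rule: include tadpoles iff E₂/h₂ > λE₁/(1+λh₁). Equality gives the switch point.
λE₁h₂ = E₂ + λE₂h₁ ⇒ λ = E₂/(E₁h₂ − E₂h₁) = 5.9/(817 − 171.1) = 0.009135 per s.

0.009 per s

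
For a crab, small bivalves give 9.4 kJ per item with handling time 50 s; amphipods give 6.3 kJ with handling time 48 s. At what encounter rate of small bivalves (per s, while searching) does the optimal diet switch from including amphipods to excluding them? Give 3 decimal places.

0.046 per s

The zero-one rule: include amphipods iff E₂/h₂ > λE₁/(1+λh₁). Equality gives the switch point.
λE₁h₂ = E₂ + λE₂h₁ ⇒ λ = E₂/(E₁h₂ − E₂h₁) = 6.3/(451.2 − 315) = 0.04626 per s.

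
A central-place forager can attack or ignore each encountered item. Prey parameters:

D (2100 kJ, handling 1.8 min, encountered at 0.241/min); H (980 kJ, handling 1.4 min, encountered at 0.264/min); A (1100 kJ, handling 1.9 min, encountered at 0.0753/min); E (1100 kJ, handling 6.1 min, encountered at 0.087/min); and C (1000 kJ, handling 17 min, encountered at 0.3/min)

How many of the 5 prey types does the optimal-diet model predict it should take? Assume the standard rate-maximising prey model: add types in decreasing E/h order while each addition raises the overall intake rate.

3

Profitabilities (E/h, kJ/min): D 1.17e+03, H 700, A 579, E 180, C 58.8. Add prey in this order while the next type's profitability exceeds the intake rate on those already taken.
Rate on top 1: 353. H: 700 > 353 → include.
Rate on top 2: 424.1. A: 579 > 424.1 → include.
Rate on top 3: 435.5. E: 180 < 435.5 → exclude; stop.
Optimal diet: D, H, A — 3 of 5 types.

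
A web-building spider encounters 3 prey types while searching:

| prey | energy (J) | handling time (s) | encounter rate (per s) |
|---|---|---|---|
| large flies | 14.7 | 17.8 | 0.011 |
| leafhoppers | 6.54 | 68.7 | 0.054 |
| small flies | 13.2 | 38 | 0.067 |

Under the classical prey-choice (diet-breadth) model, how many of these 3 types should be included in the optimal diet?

E/h in descending order: large flies 0.826, small flies 0.347, leafhoppers 0.0952 J/s. The optimal diet is the largest prefix of this list for which every included type satisfies E_i/h_i > R on the types above it.
Rate on top 1: 0.1352. small flies: 0.347 > 0.1352 → include.
Rate on top 2: 0.2796. leafhoppers: 0.0952 < 0.2796 → exclude; stop.
Optimal diet: large flies, small flies — 2 of 3 types.

2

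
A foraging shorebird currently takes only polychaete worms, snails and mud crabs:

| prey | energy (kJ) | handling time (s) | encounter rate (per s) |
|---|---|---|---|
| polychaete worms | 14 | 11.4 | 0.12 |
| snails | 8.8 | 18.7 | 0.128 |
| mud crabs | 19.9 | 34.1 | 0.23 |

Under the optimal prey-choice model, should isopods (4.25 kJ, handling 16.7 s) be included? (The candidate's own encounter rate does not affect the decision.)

No

Current rate: (0.12×14 + 0.128×8.8 + 0.23×19.9)/(1 + 0.12×11.4 + 0.128×18.7 + 0.23×34.1) = 0.5858 kJ/s.
Profitability of isopods: 4.25/16.7 = 0.2545 kJ/s.
Since 0.2545 < R, time spent handling isopods is better spent searching.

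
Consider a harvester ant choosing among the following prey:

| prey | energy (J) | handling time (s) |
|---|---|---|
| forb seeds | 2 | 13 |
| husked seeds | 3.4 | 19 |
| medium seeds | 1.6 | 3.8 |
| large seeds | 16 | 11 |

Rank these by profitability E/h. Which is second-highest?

medium seeds

In descending order of E/h:
large seeds: 16/11 = 1.45 J/s
medium seeds: 1.6/3.8 = 0.421 J/s
husked seeds: 3.4/19 = 0.179 J/s
forb seeds: 2/13 = 0.154 J/s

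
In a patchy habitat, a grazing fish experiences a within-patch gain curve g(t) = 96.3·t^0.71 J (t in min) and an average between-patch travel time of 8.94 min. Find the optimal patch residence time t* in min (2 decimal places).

21.89 min

Maximise g(t)/(T+t): set derivative to zero → g'(t)(T+t) = g(t).
g'(t) = 0.71·96.3·t^-0.29. Setting 0.71·96.3·t^-0.29 = 96.3·t^0.71/(8.94+t) gives 0.71(8.94+t) = t, so 0.29·t = 0.71×8.94.
t* = 0.71×8.94/0.29 = 21.89 min.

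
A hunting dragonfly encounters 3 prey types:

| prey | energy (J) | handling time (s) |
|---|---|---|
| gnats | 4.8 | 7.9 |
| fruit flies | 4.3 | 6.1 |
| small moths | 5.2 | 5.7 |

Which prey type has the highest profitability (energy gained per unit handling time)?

small moths

In descending order of E/h:
small moths: 5.2/5.7 = 0.912 J/s
fruit flies: 4.3/6.1 = 0.705 J/s
gnats: 4.8/7.9 = 0.608 J/s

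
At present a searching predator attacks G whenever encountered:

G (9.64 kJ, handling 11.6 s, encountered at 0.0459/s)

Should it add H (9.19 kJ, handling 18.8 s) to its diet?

Yes

On G alone, R = ΣλE/(1+Σλh) = 0.4425/1.532 = 0.2887 kJ/s.
Profitability of H: 9.19/18.8 = 0.4888 kJ/s.
Since 0.4888 > R, including H increases the long-run rate.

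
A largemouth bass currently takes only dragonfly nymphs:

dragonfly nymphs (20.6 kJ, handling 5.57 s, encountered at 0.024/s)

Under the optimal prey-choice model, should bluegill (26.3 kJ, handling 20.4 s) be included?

Intake rate on the current diet: R = (0.024×20.6) / (1 + 0.024×5.57) = 0.4944/1.134 = 0.4361 kJ/s.
Profitability of bluegill: 26.3/20.4 = 1.289 kJ/s.
Since 1.289 > R, including bluegill increases the long-run rate.

Yes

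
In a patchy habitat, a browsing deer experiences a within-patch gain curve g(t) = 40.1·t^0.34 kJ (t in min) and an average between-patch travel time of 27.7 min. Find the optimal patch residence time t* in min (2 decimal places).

Maximise g(t)/(T+t): set derivative to zero → g'(t)(T+t) = g(t).
g'(t) = 0.34·40.1·t^-0.66. Setting 0.34·40.1·t^-0.66 = 40.1·t^0.34/(27.7+t) gives 0.34(27.7+t) = t, so 0.66·t = 0.34×27.7.
t* = 0.34×27.7/0.66 = 14.27 min.

14.27 min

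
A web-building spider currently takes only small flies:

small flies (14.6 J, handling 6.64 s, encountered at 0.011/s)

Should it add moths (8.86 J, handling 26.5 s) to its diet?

Intake rate on the current diet: R = (0.011×14.6) / (1 + 0.011×6.64) = 0.1606/1.073 = 0.1497 J/s.
Profitability of moths: 8.86/26.5 = 0.3343 J/s.
Since 0.3343 > R, including moths increases the long-run rate.

Yes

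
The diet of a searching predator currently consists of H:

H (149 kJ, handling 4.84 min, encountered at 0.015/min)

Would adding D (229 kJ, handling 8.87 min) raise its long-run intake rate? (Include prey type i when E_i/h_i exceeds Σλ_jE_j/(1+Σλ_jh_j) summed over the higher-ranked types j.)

On H alone, R = ΣλE/(1+Σλh) = 2.235/1.073 = 2.084 kJ/min.
Profitability of D: 229/8.87 = 25.82 kJ/min.
25.82 > 2.084, so adding D raises the average — include it.

Yes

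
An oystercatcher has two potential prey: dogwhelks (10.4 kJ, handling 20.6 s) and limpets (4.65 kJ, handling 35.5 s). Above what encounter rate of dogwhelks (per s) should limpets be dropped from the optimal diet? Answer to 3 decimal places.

0.017 per s

Drop limpets once their profitability E₂/h₂ falls below the rate achievable on dogwhelks alone: E₂/h₂ = λE₁/(1 + λh₁).
Solve for λ: λE₁h₂ = E₂(1 + λh₁) → λ(E₁h₂ − E₂h₁) = E₂ → λ = E₂/(E₁h₂ − E₂h₁).
λ = 4.65/(10.4×35.5 − 4.65×20.6) = 4.65/273.4 = 0.01701 per s.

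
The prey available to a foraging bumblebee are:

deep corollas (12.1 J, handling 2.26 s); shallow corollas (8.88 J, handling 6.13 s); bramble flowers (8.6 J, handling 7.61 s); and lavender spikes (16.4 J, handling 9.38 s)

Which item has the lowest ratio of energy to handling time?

In descending order of E/h:
deep corollas: 12.1/2.26 = 5.35 J/s
lavender spikes: 16.4/9.38 = 1.75 J/s
shallow corollas: 8.88/6.13 = 1.45 J/s
bramble flowers: 8.6/7.61 = 1.13 J/s

bramble flowers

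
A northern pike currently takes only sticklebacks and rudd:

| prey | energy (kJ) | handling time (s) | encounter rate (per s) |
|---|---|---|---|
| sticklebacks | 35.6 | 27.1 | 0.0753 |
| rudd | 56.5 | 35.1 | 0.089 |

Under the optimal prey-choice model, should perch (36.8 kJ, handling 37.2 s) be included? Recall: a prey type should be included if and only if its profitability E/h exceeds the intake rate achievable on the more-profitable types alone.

No

On sticklebacks and rudd alone, R = ΣλE/(1+Σλh) = 7.709/6.165 = 1.251 kJ/s.
perch: E/h = 36.8/37.2 = 0.9892 kJ/s.
0.9892 < 1.251, so adding perch would lower the average — exclude it.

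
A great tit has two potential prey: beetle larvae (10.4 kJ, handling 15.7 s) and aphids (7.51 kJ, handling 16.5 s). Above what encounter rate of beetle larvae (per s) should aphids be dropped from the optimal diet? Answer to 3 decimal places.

Drop aphids once their profitability E₂/h₂ falls below the rate achievable on beetle larvae alone: E₂/h₂ = λE₁/(1 + λh₁).
Solve for λ: λE₁h₂ = E₂(1 + λh₁) → λ(E₁h₂ − E₂h₁) = E₂ → λ = E₂/(E₁h₂ − E₂h₁).
λ = 7.51/(10.4×16.5 − 7.51×15.7) = 7.51/53.69 = 0.1399 per s.

0.140 per s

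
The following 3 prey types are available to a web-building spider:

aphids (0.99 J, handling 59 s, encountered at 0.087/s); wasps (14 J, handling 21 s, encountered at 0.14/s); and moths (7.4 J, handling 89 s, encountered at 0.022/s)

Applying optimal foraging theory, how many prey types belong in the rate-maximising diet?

Profitabilities (E/h, J/s): wasps 0.667, moths 0.0831, aphids 0.0168. Add prey in this order while the next type's profitability exceeds the intake rate on those already taken.
Rate on top 1: 0.4975. moths: 0.0831 < 0.4975 → exclude; stop.
Optimal diet: wasps — 1 of 3 types.

1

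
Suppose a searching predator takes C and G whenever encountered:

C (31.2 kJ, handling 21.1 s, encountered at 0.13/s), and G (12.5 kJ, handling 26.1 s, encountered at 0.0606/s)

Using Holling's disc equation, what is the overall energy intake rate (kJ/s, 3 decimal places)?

0.904 kJ/s

R = Σλ_iE_i / (1 + Σλ_ih_i)
Numerator: 0.13×31.2 + 0.0606×12.5 = 4.814
Denominator: 1 + 0.13×21.1 + 0.0606×26.1 = 5.325
R = 4.814/5.325 = 0.904 kJ/s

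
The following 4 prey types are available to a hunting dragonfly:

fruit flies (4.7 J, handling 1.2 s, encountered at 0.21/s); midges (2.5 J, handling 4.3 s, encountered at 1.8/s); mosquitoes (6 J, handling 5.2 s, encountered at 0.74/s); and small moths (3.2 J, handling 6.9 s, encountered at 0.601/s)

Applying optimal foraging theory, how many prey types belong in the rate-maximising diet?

2

Profitabilities (E/h, J/s): fruit flies 3.92, mosquitoes 1.15, midges 0.581, small moths 0.464. Add prey in this order while the next type's profitability exceeds the intake rate on those already taken.
Rate on top 1: 0.7883. mosquitoes: 1.15 > 0.7883 → include.
Rate on top 2: 1.064. midges: 0.581 < 1.064 → exclude; stop.
Optimal diet: fruit flies, mosquitoes — 2 of 4 types.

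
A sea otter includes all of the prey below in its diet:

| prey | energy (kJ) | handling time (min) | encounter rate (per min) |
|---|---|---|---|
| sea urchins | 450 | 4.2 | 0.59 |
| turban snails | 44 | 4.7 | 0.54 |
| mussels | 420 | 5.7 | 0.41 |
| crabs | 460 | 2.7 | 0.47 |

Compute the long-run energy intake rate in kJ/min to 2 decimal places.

R = Σλ_iE_i / (1 + Σλ_ih_i)
Numerator: 0.59×450 + 0.54×44 + 0.41×420 + 0.47×460 = 677.7
Denominator: 1 + 0.59×4.2 + 0.54×4.7 + 0.41×5.7 + 0.47×2.7 = 9.622
R = 677.7/9.622 = 70.43 kJ/min

70.43 kJ/min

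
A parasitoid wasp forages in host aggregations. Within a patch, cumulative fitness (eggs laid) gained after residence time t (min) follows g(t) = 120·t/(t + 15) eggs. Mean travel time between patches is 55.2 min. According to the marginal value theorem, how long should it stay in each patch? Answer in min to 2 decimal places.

Optimal t* satisfies g'(t*) = g(t*)/(T + t*).
g'(t) = 120·15/(t + 15)². Setting 120·15/(t+15)² = 120t/[(t+15)(55.2+t)] gives 15(55.2+t) = t(t+15), so t² = 15×55.2 = 828.
t* = √828 = 28.77 min.

28.77 min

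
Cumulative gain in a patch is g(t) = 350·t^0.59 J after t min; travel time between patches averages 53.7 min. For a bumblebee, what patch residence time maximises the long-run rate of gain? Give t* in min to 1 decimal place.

Maximise g(t)/(T+t): set derivative to zero → g'(t)(T+t) = g(t).
g'(t) = 0.59·350·t^-0.41. Setting 0.59·350·t^-0.41 = 350·t^0.59/(53.7+t) gives 0.59(53.7+t) = t, so 0.41·t = 0.59×53.7.
t* = 0.59×53.7/0.41 = 77.28 min.

77.3 min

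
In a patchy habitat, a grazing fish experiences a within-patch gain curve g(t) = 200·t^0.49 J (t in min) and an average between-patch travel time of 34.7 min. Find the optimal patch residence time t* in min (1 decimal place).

33.3 min

Optimal t* satisfies g'(t*) = g(t*)/(T + t*).
g'(t) = 0.49·200·t^-0.51. Setting 0.49·200·t^-0.51 = 200·t^0.49/(34.7+t) gives 0.49(34.7+t) = t, so 0.51·t = 0.49×34.7.
t* = 0.49×34.7/0.51 = 33.34 min.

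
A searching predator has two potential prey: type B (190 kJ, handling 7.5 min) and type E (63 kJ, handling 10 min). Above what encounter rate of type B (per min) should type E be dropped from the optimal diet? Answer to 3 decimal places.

0.044 per min

At the threshold, the rate on type B alone equals the profitability of type E: λ·190/(1 + λ·7.5) = 63/10 = 6.3.
Rearranging, λ(190 − 6.3×7.5) = 6.3, so λ = 6.3/142.8 = 0.04413 per min.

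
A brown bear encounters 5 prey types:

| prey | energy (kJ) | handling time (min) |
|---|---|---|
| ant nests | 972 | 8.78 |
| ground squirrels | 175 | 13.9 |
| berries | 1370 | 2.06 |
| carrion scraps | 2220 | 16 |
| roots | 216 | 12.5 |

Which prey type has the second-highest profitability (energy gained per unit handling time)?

carrion scraps

Profitability E/h (kJ/min): ant nests = 972/8.78 = 111, ground squirrels = 175/13.9 = 12.6, berries = 1370/2.06 = 665, carrion scraps = 2220/16 = 139, roots = 216/12.5 = 17.3.
Ranked: berries > carrion scraps > ant nests > roots > ground squirrels.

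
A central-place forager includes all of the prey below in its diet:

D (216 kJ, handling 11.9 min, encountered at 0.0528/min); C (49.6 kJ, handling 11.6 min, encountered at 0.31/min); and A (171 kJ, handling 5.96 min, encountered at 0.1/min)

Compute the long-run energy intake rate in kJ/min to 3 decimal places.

7.539 kJ/min

Energy encountered per unit search time: 0.0528×216 + 0.31×49.6 + 0.1×171 = 43.88 kJ/min.
Handling time per unit search time: 0.0528×11.9 + 0.31×11.6 + 0.1×5.96 = 4.82.
Rate = 43.88/(1 + 4.82) = 7.539 kJ/min.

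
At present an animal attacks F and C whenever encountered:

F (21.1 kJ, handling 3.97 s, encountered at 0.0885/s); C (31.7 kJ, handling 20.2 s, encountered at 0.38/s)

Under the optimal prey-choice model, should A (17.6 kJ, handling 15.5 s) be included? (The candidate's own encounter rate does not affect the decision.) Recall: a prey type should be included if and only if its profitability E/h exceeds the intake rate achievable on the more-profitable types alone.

No

Intake rate on the current diet: R = (0.0885×21.1 + 0.38×31.7) / (1 + 0.0885×3.97 + 0.38×20.2) = 13.91/9.027 = 1.541 kJ/s.
Profitability of A: 17.6/15.5 = 1.135 kJ/s.
1.135 < 1.541, so adding A would lower the average — exclude it.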